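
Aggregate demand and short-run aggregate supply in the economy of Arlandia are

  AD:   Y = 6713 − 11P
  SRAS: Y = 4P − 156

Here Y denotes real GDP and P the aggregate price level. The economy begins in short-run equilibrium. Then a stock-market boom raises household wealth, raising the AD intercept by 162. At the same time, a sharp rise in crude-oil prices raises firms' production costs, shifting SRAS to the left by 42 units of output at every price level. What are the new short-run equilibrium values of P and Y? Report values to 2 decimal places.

After both shocks: AD is Y = 6875 − 11P and SRAS is Y = 4P − 198.
Setting them equal: 7073 = 15P, so P = 471.53.
Substituting into AD, Y = 1688.13.

P = 471.53, Y = 1688.13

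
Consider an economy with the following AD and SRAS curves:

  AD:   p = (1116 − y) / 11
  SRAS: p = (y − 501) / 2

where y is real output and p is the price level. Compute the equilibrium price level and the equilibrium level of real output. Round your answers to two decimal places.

p = 47.31, y = 595.62

Rearrange AD to y = 1116 − 11p.
Rearrange SRAS to y = 501 + 2p.
Set AD = SRAS: 1116 − 11p = 501 + 2p, so 615 = 13p and p = 47.31.
Substituting into AD, y = 1116 − 11p = 595.62.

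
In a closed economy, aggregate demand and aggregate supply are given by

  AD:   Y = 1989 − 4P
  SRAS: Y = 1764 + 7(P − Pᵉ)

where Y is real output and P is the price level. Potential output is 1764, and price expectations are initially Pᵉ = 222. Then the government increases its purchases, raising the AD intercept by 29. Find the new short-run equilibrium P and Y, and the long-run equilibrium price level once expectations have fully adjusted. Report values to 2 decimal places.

Short run: P = 164.36, Y = 1360.55. Long run: P = 63.50.

AD shifts right: new AD is Y = 2018 − 4P. With Pᵉ = 222, SRAS is Y = 210 + 7P.
Short run: 2018 − 4P = 210 + 7P gives 1808 = 11P, so P = 164.36 and Y = 2018 − 4P = 1360.55.
Y = 1360.55 is below potential 1764; expectations adjust and SRAS shifts right until Y = 1764.
Long run: on the new AD curve, 1764 = 2018 − 4P gives P = 63.50.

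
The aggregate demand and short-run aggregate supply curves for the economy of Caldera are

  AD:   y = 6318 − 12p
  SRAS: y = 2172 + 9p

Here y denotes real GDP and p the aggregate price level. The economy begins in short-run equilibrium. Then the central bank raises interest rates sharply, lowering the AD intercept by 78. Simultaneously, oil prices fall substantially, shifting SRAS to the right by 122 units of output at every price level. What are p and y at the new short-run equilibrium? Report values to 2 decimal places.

After both shocks: AD is y = 6240 − 12p and SRAS is y = 2294 + 9p.
Setting them equal: 3946 = 21p, so p = 187.90.
Substituting into AD, y = 3985.14.

p = 187.90, y = 3985.14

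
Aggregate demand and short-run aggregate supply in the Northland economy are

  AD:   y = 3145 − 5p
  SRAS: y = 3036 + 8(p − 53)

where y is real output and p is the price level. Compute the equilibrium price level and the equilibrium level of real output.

p = 41, y = 2940

Write SRAS as y = 3036 + 8p − 424 = 2612 + 8p.
Set AD = SRAS: 3145 − 5p = 2612 + 8p, so 533 = 13p and p = 41.
Then y = 3145 − 5·41 = 2940.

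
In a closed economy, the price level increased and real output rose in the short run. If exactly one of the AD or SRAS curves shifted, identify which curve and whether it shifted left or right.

AD shifted right

P rose and Y rose. An AD shift moves P and Y in the same direction; an SRAS shift moves them in opposite directions.
Here P and Y moved in the same direction, so the AD curve shifted.
Since Y rose, AD shifted right.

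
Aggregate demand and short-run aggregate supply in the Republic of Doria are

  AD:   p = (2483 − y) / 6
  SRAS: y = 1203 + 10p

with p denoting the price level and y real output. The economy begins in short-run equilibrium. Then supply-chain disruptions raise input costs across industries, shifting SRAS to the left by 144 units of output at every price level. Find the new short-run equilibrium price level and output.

p = 89, y = 1949

This is a negative supply shock: SRAS shifts left.
New SRAS: y = 1059 + 10p.
Set AD = SRAS: 2483 − 6p = 1059 + 10p, so 1424 = 16p and p = 89.
y = 2483 − 6·89 = 1949.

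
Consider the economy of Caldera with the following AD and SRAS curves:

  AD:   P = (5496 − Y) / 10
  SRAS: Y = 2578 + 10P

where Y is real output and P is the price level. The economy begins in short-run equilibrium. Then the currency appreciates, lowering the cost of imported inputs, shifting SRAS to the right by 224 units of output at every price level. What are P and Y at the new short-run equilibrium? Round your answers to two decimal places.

P = 134.70, Y = 4149.00

This is a positive supply shock: SRAS shifts right.
New SRAS: Y = 2802 + 10P.
Set AD = SRAS: 5496 − 10P = 2802 + 10P, so 2694 = 20P and P = 134.70.
Substituting into AD, Y = 4149.00.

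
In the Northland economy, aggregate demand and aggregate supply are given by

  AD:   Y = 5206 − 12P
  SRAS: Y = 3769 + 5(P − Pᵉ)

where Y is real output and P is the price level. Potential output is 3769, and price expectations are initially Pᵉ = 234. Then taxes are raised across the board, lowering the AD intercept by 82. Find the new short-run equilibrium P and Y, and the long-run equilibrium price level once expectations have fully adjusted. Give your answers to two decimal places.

Short run: P = 148.53, Y = 3341.65. Long run: P = 112.92.

AD shifts left: new AD is Y = 5124 − 12P. With Pᵉ = 234, SRAS is Y = 2599 + 5P.
Short run: 5124 − 12P = 2599 + 5P gives 2525 = 17P, so P = 148.53 and Y = 5124 − 12P = 3341.65.
Y = 3341.65 is below potential 3769; expectations adjust and SRAS shifts right until Y = 3769.
Long run: on the new AD curve, 3769 = 5124 − 12P gives P = 112.92.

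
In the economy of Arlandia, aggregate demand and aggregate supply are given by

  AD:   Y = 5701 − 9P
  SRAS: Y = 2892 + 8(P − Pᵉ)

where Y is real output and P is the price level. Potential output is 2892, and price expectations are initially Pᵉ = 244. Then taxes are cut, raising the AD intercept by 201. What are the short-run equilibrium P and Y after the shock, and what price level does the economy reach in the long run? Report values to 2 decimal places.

AD shifts right: new AD is Y = 5902 − 9P. With Pᵉ = 244, SRAS is Y = 940 + 8P.
Short run: 5902 − 9P = 940 + 8P gives 4962 = 17P, so P = 291.88 and Y = 5902 − 9P = 3275.06.
Y = 3275.06 is above potential 2892; expectations adjust and SRAS shifts left until Y = 2892.
Long run: on the new AD curve, 2892 = 5902 − 9P gives P = 334.44.

Short run: P = 291.88, Y = 3275.06. Long run: P = 334.44.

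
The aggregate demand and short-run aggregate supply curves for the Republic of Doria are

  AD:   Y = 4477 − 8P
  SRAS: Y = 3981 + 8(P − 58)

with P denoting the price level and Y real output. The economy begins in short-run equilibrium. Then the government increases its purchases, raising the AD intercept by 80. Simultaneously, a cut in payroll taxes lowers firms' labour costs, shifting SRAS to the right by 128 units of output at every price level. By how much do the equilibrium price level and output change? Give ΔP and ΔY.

ΔP = -3, ΔY = +104

After both shocks: AD is Y = 4557 − 8P and SRAS is Y = 3645 + 8P.
Setting them equal: 912 = 16P, so P = 57.
Y = 4557 − 8·57 = 4101.
Initially P = 60, Y = 3997, so ΔP = -3 and ΔY = +104.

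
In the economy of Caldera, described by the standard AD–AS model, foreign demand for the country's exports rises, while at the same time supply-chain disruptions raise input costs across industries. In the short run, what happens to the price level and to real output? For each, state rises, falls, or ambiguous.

Price level: rises; output: ambiguous

The first event is a positive demand shock: AD shifts right, which by itself pushes P up and Y up.
The second is an adverse supply shock: SRAS shifts left, which by itself pushes P up and Y down.
Both shocks push P up, so P rises. The two shocks push Y in opposite directions, so the effect on Y is ambiguous.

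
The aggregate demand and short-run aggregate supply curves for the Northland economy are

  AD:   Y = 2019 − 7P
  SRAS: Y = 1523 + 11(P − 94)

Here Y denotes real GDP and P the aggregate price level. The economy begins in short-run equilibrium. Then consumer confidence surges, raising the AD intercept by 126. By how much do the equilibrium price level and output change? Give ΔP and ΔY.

ΔP = +7, ΔY = +77

This is a positive demand shock: AD shifts right.
New AD: Y = 2145 − 7P.
SRAS can be written Y = 489 + 11P.
Set AD = SRAS: 2145 − 7P = 489 + 11P, so 1656 = 18P and P = 92.
Y = 2145 − 7·92 = 1501.
Initially P = 85, Y = 1424, so ΔP = +7 and ΔY = +77.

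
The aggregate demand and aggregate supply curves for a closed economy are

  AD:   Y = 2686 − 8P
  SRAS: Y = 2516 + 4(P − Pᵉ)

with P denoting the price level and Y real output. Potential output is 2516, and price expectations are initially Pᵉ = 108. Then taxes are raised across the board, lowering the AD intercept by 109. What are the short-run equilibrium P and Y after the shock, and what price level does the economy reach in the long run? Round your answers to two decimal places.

AD shifts left: new AD is Y = 2577 − 8P. With Pᵉ = 108, SRAS is Y = 2084 + 4P.
Short run: 2577 − 8P = 2084 + 4P gives 493 = 12P, so P = 41.08 and Y = 2577 − 8P = 2248.33.
Y = 2248.33 is below potential 2516; expectations adjust and SRAS shifts right until Y = 2516.
Long run: on the new AD curve, 2516 = 2577 − 8P gives P = 7.63.

Short run: P = 41.08, Y = 2248.33. Long run: P = 7.63.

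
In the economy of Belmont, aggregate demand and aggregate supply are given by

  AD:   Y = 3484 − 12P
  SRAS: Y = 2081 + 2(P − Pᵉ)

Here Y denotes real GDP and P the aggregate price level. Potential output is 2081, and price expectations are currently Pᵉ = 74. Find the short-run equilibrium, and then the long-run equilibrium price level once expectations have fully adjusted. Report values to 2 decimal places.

Short run: with Pᵉ = 74, SRAS is Y = 1933 + 2P. Setting AD = SRAS gives 1551 = 14P, so P = 110.79 and Y = 3484 − 12P = 2154.57.
Output 2154.57 is above potential 2081, so over time expected prices rise and SRAS shifts left until Y returns to 2081.
Long run: Y = 2081 on the AD curve gives 2081 = 3484 − 12P, so P = 116.92.

Short run: P = 110.79, Y = 2154.57. Long run: P = 116.92.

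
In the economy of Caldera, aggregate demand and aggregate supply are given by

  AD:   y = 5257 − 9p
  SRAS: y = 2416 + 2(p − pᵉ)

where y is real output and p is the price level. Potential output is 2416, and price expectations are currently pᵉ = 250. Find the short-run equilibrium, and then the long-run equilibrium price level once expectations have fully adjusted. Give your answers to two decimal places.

Short run: with pᵉ = 250, SRAS is y = 1916 + 2p. Setting AD = SRAS gives 3341 = 11p, so p = 303.73 and y = 5257 − 9p = 2523.45.
Output 2523.45 is above potential 2416, so over time expected prices rise and SRAS shifts left until y returns to 2416.
Long run: y = 2416 on the AD curve gives 2416 = 5257 − 9p, so p = 315.67.

Short run: p = 303.73, y = 2523.45. Long run: p = 315.67.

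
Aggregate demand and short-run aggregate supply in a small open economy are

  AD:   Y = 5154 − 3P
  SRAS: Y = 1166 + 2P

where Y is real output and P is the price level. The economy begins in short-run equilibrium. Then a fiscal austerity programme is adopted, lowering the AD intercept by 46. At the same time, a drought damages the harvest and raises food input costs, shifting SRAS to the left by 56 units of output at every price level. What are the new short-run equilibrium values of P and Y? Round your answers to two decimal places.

After both shocks: AD is Y = 5108 − 3P and SRAS is Y = 1110 + 2P.
Setting them equal: 3998 = 5P, so P = 799.60.
Substituting into AD, Y = 2709.20.

P = 799.60, Y = 2709.20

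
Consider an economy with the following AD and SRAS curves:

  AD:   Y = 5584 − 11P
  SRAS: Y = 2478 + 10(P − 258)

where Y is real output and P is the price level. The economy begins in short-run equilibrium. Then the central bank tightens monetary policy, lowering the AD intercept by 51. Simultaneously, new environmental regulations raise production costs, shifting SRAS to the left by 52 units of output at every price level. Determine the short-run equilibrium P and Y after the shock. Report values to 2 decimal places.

P = 270.81, Y = 2554.10

After both shocks: AD is Y = 5533 − 11P and SRAS is Y = 10P − 154.
Setting them equal: 5687 = 21P, so P = 270.81.
Substituting into AD, Y = 2554.10.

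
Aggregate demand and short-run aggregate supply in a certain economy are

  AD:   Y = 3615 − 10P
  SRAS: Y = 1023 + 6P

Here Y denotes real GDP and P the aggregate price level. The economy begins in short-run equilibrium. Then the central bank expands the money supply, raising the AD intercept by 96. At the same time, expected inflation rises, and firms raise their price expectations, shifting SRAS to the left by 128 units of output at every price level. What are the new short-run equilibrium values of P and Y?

P = 176, Y = 1951

After both shocks: AD is Y = 3711 − 10P and SRAS is Y = 895 + 6P.
Setting them equal: 2816 = 16P, so P = 176.
Y = 3711 − 10·176 = 1951.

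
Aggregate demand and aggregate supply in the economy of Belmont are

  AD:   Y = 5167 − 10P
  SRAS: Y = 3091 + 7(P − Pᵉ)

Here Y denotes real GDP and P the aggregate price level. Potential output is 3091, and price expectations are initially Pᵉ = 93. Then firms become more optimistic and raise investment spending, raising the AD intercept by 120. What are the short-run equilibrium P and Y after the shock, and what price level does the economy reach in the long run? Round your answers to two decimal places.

Short run: P = 167.47, Y = 3612.29. Long run: P = 219.60.

AD shifts right: new AD is Y = 5287 − 10P. With Pᵉ = 93, SRAS is Y = 2440 + 7P.
Short run: 5287 − 10P = 2440 + 7P gives 2847 = 17P, so P = 167.47 and Y = 5287 − 10P = 3612.29.
Y = 3612.29 is above potential 3091; expectations adjust and SRAS shifts left until Y = 3091.
Long run: on the new AD curve, 3091 = 5287 − 10P gives P = 219.60.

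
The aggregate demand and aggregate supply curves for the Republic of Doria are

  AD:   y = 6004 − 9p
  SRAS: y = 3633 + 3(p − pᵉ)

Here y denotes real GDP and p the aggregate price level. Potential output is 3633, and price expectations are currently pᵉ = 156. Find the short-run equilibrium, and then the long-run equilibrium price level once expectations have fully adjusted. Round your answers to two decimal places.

Short run: p = 236.58, y = 3874.75. Long run: p = 263.44.

Short run: with pᵉ = 156, SRAS is y = 3165 + 3p. Setting AD = SRAS gives 2839 = 12p, so p = 236.58 and y = 6004 − 9p = 3874.75.
Output 3874.75 is above potential 3633, so over time expected prices rise and SRAS shifts left until y returns to 3633.
Long run: y = 3633 on the AD curve gives 3633 = 6004 − 9p, so p = 263.44.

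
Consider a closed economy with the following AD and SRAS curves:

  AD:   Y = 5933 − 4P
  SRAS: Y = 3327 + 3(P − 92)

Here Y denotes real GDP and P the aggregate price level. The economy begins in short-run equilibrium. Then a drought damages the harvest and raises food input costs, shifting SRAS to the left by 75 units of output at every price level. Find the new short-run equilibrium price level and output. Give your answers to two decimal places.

This is a negative supply shock: SRAS shifts left.
New SRAS: Y = 2976 + 3P.
Set AD = SRAS: 5933 − 4P = 2976 + 3P, so 2957 = 7P and P = 422.43.
Substituting into AD, Y = 4243.29.

P = 422.43, Y = 4243.29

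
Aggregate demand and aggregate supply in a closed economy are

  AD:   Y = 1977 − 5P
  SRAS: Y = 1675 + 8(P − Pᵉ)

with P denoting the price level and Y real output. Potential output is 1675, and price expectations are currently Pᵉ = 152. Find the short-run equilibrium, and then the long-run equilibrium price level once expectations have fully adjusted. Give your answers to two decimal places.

Short run: with Pᵉ = 152, SRAS is Y = 459 + 8P. Setting AD = SRAS gives 1518 = 13P, so P = 116.77 and Y = 1977 − 5P = 1393.15.
Output 1393.15 is below potential 1675, so over time expected prices fall and SRAS shifts right until Y returns to 1675.
Long run: Y = 1675 on the AD curve gives 1675 = 1977 − 5P, so P = 60.40.

Short run: P = 116.77, Y = 1393.15. Long run: P = 60.40.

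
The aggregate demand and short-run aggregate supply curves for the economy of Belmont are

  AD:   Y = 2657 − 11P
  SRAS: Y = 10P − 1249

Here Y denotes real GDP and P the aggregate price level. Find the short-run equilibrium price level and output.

P = 186, Y = 611

Set AD = SRAS: 2657 − 11P = 10P − 1249, so 3906 = 21P and P = 186.
Then Y = 2657 − 11·186 = 611.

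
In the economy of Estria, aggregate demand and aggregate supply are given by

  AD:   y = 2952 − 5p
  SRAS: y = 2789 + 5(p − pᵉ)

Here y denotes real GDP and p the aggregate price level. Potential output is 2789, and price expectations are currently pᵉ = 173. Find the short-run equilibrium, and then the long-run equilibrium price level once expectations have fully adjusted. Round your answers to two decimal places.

Short run: p = 102.80, y = 2438.00. Long run: p = 32.60.

Short run: with pᵉ = 173, SRAS is y = 1924 + 5p. Setting AD = SRAS gives 1028 = 10p, so p = 102.80 and y = 2952 − 5p = 2438.00.
Output 2438.00 is below potential 2789, so over time expected prices fall and SRAS shifts right until y returns to 2789.
Long run: y = 2789 on the AD curve gives 2789 = 2952 − 5p, so p = 32.60.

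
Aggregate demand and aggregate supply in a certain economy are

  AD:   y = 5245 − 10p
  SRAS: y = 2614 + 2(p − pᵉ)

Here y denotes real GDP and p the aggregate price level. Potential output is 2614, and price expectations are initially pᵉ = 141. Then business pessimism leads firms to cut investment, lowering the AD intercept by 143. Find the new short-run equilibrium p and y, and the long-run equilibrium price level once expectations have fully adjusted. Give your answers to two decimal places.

Short run: p = 230.83, y = 2793.67. Long run: p = 248.80.

AD shifts left: new AD is y = 5102 − 10p. With pᵉ = 141, SRAS is y = 2332 + 2p.
Short run: 5102 − 10p = 2332 + 2p gives 2770 = 12p, so p = 230.83 and y = 5102 − 10p = 2793.67.
y = 2793.67 is above potential 2614; expectations adjust and SRAS shifts left until y = 2614.
Long run: on the new AD curve, 2614 = 5102 − 10p gives p = 248.80.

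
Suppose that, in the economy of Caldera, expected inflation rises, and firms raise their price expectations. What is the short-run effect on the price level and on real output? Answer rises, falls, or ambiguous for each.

This is an adverse supply shock: SRAS shifts left.
Moving along the downward-sloping AD curve, P rises and Y falls.

Price level: rises; output: falls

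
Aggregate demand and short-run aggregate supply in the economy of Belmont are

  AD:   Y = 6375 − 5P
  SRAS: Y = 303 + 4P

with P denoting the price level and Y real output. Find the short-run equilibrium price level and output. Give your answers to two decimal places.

P = 674.67, Y = 3001.67

Set AD = SRAS: 6375 − 5P = 303 + 4P, so 6072 = 9P and P = 674.67.
Substituting into AD, Y = 6375 − 5P = 3001.67.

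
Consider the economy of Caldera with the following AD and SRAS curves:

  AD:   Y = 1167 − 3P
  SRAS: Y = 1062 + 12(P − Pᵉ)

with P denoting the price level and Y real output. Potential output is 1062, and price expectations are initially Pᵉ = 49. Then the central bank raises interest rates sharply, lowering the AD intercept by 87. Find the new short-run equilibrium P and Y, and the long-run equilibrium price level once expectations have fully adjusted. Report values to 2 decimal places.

AD shifts left: new AD is Y = 1080 − 3P. With Pᵉ = 49, SRAS is Y = 474 + 12P.
Short run: 1080 − 3P = 474 + 12P gives 606 = 15P, so P = 40.40 and Y = 1080 − 3P = 958.80.
Y = 958.80 is below potential 1062; expectations adjust and SRAS shifts right until Y = 1062.
Long run: on the new AD curve, 1062 = 1080 − 3P gives P = 6.00.

Short run: P = 40.40, Y = 958.80. Long run: P = 6.00.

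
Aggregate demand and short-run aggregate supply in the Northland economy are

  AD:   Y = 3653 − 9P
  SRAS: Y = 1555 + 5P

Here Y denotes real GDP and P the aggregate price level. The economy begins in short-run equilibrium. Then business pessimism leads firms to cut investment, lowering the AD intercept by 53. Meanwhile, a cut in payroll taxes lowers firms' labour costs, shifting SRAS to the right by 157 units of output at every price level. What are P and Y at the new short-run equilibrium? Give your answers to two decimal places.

P = 134.86, Y = 2386.29

After both shocks: AD is Y = 3600 − 9P and SRAS is Y = 1712 + 5P.
Setting them equal: 1888 = 14P, so P = 134.86.
Substituting into AD, Y = 2386.29.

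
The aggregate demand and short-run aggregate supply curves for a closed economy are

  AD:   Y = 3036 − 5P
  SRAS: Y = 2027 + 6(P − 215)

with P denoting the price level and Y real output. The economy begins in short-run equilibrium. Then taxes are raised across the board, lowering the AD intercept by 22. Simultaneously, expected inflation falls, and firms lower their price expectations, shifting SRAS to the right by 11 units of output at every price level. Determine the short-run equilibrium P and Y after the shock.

After both shocks: AD is Y = 3014 − 5P and SRAS is Y = 748 + 6P.
Setting them equal: 2266 = 11P, so P = 206.
Y = 3014 − 5·206 = 1984.

P = 206, Y = 1984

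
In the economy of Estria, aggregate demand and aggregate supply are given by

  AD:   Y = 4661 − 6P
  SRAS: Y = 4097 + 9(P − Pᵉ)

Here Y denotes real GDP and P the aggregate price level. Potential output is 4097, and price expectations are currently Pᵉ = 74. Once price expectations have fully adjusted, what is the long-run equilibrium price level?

Short run: with Pᵉ = 74, SRAS is Y = 3431 + 9P. Setting AD = SRAS gives 1230 = 15P, so P = 82 and Y = 4661 − 6·82 = 4169.
Output 4169 is above potential 4097, so over time expected prices rise and SRAS shifts left until Y returns to 4097.
Long run: Y = 4097 on the AD curve gives 4097 = 4661 − 6P, so P = 94.

Long-run P = 94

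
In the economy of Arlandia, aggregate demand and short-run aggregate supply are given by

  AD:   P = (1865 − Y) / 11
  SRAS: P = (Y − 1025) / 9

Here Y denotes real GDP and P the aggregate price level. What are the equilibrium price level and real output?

Rearrange AD to Y = 1865 − 11P.
Rearrange SRAS to Y = 1025 + 9P.
Set AD = SRAS: 1865 − 11P = 1025 + 9P, so 840 = 20P and P = 42.
Then Y = 1865 − 11·42 = 1403.

P = 42, Y = 1403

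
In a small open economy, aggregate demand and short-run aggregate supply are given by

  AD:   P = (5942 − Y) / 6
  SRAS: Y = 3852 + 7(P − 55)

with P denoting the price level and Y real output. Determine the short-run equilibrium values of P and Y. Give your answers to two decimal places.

Write SRAS as Y = 3852 + 7P − 385 = 3467 + 7P.
Rearrange AD to Y = 5942 − 6P.
Set AD = SRAS: 5942 − 6P = 3467 + 7P, so 2475 = 13P and P = 190.38.
Substituting into AD, Y = 5942 − 6P = 4799.69.

P = 190.38, Y = 4799.69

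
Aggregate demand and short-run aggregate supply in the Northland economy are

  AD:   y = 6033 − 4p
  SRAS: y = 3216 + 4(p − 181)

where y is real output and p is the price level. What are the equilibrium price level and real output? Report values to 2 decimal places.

Write SRAS as y = 3216 + 4p − 724 = 2492 + 4p.
Set AD = SRAS: 6033 − 4p = 2492 + 4p, so 3541 = 8p and p = 442.63.
Substituting into AD, y = 6033 − 4p = 4262.50.

p = 442.63, y = 4262.50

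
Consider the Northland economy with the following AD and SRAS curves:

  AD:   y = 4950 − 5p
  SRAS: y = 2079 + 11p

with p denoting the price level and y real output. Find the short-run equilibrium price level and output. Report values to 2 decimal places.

p = 179.44, y = 4052.81

Set AD = SRAS: 4950 − 5p = 2079 + 11p, so 2871 = 16p and p = 179.44.
Substituting into AD, y = 4950 − 5p = 4052.81.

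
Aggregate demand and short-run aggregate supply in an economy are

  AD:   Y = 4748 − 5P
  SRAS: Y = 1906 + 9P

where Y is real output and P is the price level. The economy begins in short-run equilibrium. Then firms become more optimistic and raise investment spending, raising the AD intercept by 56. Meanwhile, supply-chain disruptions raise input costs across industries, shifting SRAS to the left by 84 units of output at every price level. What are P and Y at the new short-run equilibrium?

P = 213, Y = 3739

After both shocks: AD is Y = 4804 − 5P and SRAS is Y = 1822 + 9P.
Setting them equal: 2982 = 14P, so P = 213.
Y = 4804 − 5·213 = 3739.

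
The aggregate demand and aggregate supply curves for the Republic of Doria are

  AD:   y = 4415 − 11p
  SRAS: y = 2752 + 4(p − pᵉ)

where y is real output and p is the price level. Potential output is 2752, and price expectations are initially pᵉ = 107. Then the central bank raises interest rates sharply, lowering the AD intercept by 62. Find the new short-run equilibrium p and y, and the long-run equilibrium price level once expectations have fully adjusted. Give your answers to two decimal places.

Short run: p = 135.27, y = 2865.07. Long run: p = 145.55.

AD shifts left: new AD is y = 4353 − 11p. With pᵉ = 107, SRAS is y = 2324 + 4p.
Short run: 4353 − 11p = 2324 + 4p gives 2029 = 15p, so p = 135.27 and y = 4353 − 11p = 2865.07.
y = 2865.07 is above potential 2752; expectations adjust and SRAS shifts left until y = 2752.
Long run: on the new AD curve, 2752 = 4353 − 11p gives p = 145.55.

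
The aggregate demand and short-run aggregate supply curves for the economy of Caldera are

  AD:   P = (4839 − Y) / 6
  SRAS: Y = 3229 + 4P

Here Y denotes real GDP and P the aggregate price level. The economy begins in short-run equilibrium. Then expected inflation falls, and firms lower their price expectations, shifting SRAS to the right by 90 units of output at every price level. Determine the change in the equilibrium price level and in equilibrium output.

This is a positive supply shock: SRAS shifts right.
New SRAS: Y = 3319 + 4P.
Set AD = SRAS: 4839 − 6P = 3319 + 4P, so 1520 = 10P and P = 152.
Y = 4839 − 6·152 = 3927.
Initially P = 161, Y = 3873, so ΔP = -9 and ΔY = +54.

ΔP = -9, ΔY = +54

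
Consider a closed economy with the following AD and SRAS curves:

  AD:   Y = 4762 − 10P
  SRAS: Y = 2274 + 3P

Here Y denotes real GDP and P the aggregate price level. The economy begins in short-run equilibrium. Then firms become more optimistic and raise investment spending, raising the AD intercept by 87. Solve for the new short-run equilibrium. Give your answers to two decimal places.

P = 198.08, Y = 2868.23

This is a positive demand shock: AD shifts right.
New AD: Y = 4849 − 10P.
Set AD = SRAS: 4849 − 10P = 2274 + 3P, so 2575 = 13P and P = 198.08.
Substituting into AD, Y = 2868.23.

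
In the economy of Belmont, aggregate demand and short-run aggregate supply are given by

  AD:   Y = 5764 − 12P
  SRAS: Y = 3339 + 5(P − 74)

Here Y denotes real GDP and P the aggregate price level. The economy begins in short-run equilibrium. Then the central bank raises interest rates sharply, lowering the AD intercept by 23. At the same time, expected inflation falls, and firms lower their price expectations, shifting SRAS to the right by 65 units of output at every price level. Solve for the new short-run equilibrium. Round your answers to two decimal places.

After both shocks: AD is Y = 5741 − 12P and SRAS is Y = 3034 + 5P.
Setting them equal: 2707 = 17P, so P = 159.24.
Substituting into AD, Y = 3830.18.

P = 159.24, Y = 3830.18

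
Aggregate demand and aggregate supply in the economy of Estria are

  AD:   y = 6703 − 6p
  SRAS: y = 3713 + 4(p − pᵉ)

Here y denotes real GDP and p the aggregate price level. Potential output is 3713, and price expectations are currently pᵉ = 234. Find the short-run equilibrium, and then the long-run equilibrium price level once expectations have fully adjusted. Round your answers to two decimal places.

Short run: p = 392.60, y = 4347.40. Long run: p = 498.33.

Short run: with pᵉ = 234, SRAS is y = 2777 + 4p. Setting AD = SRAS gives 3926 = 10p, so p = 392.60 and y = 6703 − 6p = 4347.40.
Output 4347.40 is above potential 3713, so over time expected prices rise and SRAS shifts left until y returns to 3713.
Long run: y = 3713 on the AD curve gives 3713 = 6703 − 6p, so p = 498.33.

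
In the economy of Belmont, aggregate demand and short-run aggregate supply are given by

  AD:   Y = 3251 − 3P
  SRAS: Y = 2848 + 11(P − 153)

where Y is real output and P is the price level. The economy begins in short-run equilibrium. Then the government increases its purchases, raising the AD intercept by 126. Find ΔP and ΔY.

ΔP = +9, ΔY = +99

This is a positive demand shock: AD shifts right.
New AD: Y = 3377 − 3P.
SRAS can be written Y = 1165 + 11P.
Set AD = SRAS: 3377 − 3P = 1165 + 11P, so 2212 = 14P and P = 158.
Y = 3377 − 3·158 = 2903.
Initially P = 149, Y = 2804, so ΔP = +9 and ΔY = +99.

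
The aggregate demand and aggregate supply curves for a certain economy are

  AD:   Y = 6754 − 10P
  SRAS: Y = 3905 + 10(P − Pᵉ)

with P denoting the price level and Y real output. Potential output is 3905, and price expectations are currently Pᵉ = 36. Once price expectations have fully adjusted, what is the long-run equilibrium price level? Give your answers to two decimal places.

Short run: with Pᵉ = 36, SRAS is Y = 3545 + 10P. Setting AD = SRAS gives 3209 = 20P, so P = 160.45 and Y = 6754 − 10P = 5149.50.
Output 5149.50 is above potential 3905, so over time expected prices rise and SRAS shifts left until Y returns to 3905.
Long run: Y = 3905 on the AD curve gives 3905 = 6754 − 10P, so P = 284.90.

Long-run P = 284.90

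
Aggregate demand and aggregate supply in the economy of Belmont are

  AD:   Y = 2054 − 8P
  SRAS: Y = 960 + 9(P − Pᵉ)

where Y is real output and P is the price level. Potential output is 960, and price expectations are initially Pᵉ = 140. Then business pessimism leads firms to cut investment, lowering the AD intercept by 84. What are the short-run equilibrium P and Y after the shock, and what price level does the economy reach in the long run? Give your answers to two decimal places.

AD shifts left: new AD is Y = 1970 − 8P. With Pᵉ = 140, SRAS is Y = 9P − 300.
Short run: 1970 − 8P = 9P − 300 gives 2270 = 17P, so P = 133.53 and Y = 1970 − 8P = 901.76.
Y = 901.76 is below potential 960; expectations adjust and SRAS shifts right until Y = 960.
Long run: on the new AD curve, 960 = 1970 − 8P gives P = 126.25.

Short run: P = 133.53, Y = 901.76. Long run: P = 126.25.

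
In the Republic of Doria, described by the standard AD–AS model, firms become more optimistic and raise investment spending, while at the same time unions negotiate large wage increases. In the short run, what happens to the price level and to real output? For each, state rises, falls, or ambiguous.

The first event is a positive demand shock: AD shifts right, which by itself pushes P up and Y up.
The second is an adverse supply shock: SRAS shifts left, which by itself pushes P up and Y down.
Both shocks push P up, so P rises. The two shocks push Y in opposite directions, so the effect on Y is ambiguous.

Price level: rises; output: ambiguous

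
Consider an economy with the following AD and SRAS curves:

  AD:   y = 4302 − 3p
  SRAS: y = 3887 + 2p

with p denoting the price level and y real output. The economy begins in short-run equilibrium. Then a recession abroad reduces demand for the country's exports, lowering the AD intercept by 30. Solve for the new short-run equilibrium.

This is a negative demand shock: AD shifts left.
New AD: y = 4272 − 3p.
Set AD = SRAS: 4272 − 3p = 3887 + 2p, so 385 = 5p and p = 77.
y = 4272 − 3·77 = 4041.

p = 77, y = 4041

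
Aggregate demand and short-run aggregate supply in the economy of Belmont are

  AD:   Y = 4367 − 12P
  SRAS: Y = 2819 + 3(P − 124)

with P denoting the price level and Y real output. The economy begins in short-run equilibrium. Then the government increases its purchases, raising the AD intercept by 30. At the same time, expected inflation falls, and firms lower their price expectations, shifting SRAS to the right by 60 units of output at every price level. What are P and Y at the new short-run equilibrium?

P = 126, Y = 2885

After both shocks: AD is Y = 4397 − 12P and SRAS is Y = 2507 + 3P.
Setting them equal: 1890 = 15P, so P = 126.
Y = 4397 − 12·126 = 2885.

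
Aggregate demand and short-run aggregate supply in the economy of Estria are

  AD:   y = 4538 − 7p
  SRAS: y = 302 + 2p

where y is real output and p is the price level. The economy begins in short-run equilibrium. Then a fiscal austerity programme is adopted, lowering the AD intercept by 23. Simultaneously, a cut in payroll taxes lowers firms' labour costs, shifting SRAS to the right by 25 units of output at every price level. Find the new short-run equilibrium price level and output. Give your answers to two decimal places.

p = 465.33, y = 1257.67

After both shocks: AD is y = 4515 − 7p and SRAS is y = 327 + 2p.
Setting them equal: 4188 = 9p, so p = 465.33.
Substituting into AD, y = 1257.67.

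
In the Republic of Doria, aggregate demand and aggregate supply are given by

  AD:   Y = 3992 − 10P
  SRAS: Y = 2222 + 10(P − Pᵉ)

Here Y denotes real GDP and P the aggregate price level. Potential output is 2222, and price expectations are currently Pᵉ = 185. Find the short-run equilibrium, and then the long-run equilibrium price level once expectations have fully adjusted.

Short run: P = 181, Y = 2182. Long run: P = 177.

Short run: with Pᵉ = 185, SRAS is Y = 372 + 10P. Setting AD = SRAS gives 3620 = 20P, so P = 181 and Y = 3992 − 10·181 = 2182.
Output 2182 is below potential 2222, so over time expected prices fall and SRAS shifts right until Y returns to 2222.
Long run: Y = 2222 on the AD curve gives 2222 = 3992 − 10P, so P = 177.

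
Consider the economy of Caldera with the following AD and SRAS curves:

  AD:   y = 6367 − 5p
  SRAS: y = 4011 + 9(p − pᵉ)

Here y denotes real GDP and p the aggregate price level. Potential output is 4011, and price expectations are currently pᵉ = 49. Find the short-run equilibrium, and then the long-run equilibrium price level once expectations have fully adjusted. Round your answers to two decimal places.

Short run: p = 199.79, y = 5368.07. Long run: p = 471.20.

Short run: with pᵉ = 49, SRAS is y = 3570 + 9p. Setting AD = SRAS gives 2797 = 14p, so p = 199.79 and y = 6367 − 5p = 5368.07.
Output 5368.07 is above potential 4011, so over time expected prices rise and SRAS shifts left until y returns to 4011.
Long run: y = 4011 on the AD curve gives 4011 = 6367 − 5p, so p = 471.20.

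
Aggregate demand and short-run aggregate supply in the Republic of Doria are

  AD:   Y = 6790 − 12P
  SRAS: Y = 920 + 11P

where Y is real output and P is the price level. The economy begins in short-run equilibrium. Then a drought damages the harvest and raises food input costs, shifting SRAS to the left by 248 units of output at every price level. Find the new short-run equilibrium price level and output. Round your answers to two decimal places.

This is a negative supply shock: SRAS shifts left.
New SRAS: Y = 672 + 11P.
Set AD = SRAS: 6790 − 12P = 672 + 11P, so 6118 = 23P and P = 266.00.
Substituting into AD, Y = 3598.00.

P = 266.00, Y = 3598.00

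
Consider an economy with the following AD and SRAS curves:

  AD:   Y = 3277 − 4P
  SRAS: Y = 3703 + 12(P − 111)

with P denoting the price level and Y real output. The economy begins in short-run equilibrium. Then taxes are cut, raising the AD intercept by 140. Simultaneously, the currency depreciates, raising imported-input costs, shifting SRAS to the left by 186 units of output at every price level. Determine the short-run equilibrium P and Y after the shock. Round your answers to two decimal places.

After both shocks: AD is Y = 3417 − 4P and SRAS is Y = 2185 + 12P.
Setting them equal: 1232 = 16P, so P = 77.00.
Substituting into AD, Y = 3109.00.

P = 77.00, Y = 3109.00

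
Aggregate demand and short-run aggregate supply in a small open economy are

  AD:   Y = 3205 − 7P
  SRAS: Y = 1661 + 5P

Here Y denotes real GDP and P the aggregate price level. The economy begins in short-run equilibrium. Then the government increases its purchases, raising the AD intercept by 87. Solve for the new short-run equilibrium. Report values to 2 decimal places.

P = 135.92, Y = 2340.58

This is a positive demand shock: AD shifts right.
New AD: Y = 3292 − 7P.
Set AD = SRAS: 3292 − 7P = 1661 + 5P, so 1631 = 12P and P = 135.92.
Substituting into AD, Y = 2340.58.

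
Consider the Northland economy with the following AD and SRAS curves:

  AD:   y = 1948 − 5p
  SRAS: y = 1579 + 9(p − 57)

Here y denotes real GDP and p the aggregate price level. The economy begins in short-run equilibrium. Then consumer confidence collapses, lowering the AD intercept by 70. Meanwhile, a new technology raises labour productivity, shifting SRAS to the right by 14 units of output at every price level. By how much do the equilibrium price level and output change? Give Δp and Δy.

After both shocks: AD is y = 1878 − 5p and SRAS is y = 1080 + 9p.
Setting them equal: 798 = 14p, so p = 57.
y = 1878 − 5·57 = 1593.
Initially p = 63, y = 1633, so Δp = -6 and Δy = -40.

Δp = -6, Δy = -40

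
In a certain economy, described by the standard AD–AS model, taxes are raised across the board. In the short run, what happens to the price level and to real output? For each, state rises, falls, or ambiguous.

Price level: falls; output: falls

This is a negative demand shock: AD shifts left.
Moving along the upward-sloping SRAS curve, P falls and Y falls.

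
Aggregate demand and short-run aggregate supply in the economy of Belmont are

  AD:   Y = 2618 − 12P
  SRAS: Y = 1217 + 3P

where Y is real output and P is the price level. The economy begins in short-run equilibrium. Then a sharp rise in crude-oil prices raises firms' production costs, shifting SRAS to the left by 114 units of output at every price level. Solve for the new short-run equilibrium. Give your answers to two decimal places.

This is a negative supply shock: SRAS shifts left.
New SRAS: Y = 1103 + 3P.
Set AD = SRAS: 2618 − 12P = 1103 + 3P, so 1515 = 15P and P = 101.00.
Substituting into AD, Y = 1406.00.

P = 101.00, Y = 1406.00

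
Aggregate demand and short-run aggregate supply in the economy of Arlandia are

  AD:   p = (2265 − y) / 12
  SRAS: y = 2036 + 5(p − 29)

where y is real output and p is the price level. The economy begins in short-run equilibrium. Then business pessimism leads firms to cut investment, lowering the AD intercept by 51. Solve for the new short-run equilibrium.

This is a negative demand shock: AD shifts left.
New AD: y = 2214 − 12p.
SRAS can be written y = 1891 + 5p.
Set AD = SRAS: 2214 − 12p = 1891 + 5p, so 323 = 17p and p = 19.
y = 2214 − 12·19 = 1986.

p = 19, y = 1986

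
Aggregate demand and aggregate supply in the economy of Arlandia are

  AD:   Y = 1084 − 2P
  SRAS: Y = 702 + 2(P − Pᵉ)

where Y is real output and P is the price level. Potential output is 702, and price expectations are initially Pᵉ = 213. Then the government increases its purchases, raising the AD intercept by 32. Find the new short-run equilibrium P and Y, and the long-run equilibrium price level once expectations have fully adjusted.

Short run: P = 210, Y = 696. Long run: P = 207.

AD shifts right: new AD is Y = 1116 − 2P. With Pᵉ = 213, SRAS is Y = 276 + 2P.
Short run: 1116 − 2P = 276 + 2P gives 840 = 4P, so P = 210 and Y = 1116 − 2·210 = 696.
Y = 696 is below potential 702; expectations adjust and SRAS shifts right until Y = 702.
Long run: on the new AD curve, 702 = 1116 − 2P gives P = 207.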